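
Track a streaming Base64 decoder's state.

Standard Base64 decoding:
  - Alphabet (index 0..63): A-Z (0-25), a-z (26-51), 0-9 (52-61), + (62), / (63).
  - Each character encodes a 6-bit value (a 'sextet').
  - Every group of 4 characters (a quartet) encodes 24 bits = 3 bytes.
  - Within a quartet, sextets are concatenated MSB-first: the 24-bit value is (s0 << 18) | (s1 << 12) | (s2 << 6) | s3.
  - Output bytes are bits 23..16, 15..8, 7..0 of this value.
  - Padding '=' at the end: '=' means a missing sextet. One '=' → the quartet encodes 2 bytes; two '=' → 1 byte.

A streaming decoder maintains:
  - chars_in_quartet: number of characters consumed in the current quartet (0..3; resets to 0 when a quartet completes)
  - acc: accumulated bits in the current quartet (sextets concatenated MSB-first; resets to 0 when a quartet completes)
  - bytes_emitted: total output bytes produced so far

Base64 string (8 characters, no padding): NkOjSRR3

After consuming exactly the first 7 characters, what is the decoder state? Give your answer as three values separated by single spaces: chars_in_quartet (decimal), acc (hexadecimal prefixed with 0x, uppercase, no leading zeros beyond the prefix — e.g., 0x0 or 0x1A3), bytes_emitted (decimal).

Answer: 3 0x12451 3

Derivation:
After char 0 ('N'=13): chars_in_quartet=1 acc=0xD bytes_emitted=0
After char 1 ('k'=36): chars_in_quartet=2 acc=0x364 bytes_emitted=0
After char 2 ('O'=14): chars_in_quartet=3 acc=0xD90E bytes_emitted=0
After char 3 ('j'=35): chars_in_quartet=4 acc=0x3643A3 -> emit 36 43 A3, reset; bytes_emitted=3
After char 4 ('S'=18): chars_in_quartet=1 acc=0x12 bytes_emitted=3
After char 5 ('R'=17): chars_in_quartet=2 acc=0x491 bytes_emitted=3
After char 6 ('R'=17): chars_in_quartet=3 acc=0x12451 bytes_emitted=3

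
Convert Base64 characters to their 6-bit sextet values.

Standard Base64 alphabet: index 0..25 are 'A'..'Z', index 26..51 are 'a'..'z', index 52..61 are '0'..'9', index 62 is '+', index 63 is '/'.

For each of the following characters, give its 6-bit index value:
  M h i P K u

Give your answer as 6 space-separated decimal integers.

'M': A..Z range, ord('M') − ord('A') = 12
'h': a..z range, 26 + ord('h') − ord('a') = 33
'i': a..z range, 26 + ord('i') − ord('a') = 34
'P': A..Z range, ord('P') − ord('A') = 15
'K': A..Z range, ord('K') − ord('A') = 10
'u': a..z range, 26 + ord('u') − ord('a') = 46

Answer: 12 33 34 15 10 46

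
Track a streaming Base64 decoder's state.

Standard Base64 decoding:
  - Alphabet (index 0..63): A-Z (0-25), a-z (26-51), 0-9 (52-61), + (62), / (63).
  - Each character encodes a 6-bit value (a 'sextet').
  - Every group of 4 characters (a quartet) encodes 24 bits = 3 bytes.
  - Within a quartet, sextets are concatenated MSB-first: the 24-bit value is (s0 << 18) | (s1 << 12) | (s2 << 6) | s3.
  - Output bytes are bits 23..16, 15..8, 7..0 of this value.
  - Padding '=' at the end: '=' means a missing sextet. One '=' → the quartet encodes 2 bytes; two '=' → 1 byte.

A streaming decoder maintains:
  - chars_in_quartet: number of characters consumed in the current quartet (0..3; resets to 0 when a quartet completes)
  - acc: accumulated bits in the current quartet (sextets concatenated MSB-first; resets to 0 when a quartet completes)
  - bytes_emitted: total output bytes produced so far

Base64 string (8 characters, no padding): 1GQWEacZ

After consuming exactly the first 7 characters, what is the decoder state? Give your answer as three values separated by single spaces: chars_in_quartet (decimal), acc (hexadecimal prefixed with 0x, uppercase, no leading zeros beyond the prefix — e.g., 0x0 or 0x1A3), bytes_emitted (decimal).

Answer: 3 0x469C 3

Derivation:
After char 0 ('1'=53): chars_in_quartet=1 acc=0x35 bytes_emitted=0
After char 1 ('G'=6): chars_in_quartet=2 acc=0xD46 bytes_emitted=0
After char 2 ('Q'=16): chars_in_quartet=3 acc=0x35190 bytes_emitted=0
After char 3 ('W'=22): chars_in_quartet=4 acc=0xD46416 -> emit D4 64 16, reset; bytes_emitted=3
After char 4 ('E'=4): chars_in_quartet=1 acc=0x4 bytes_emitted=3
After char 5 ('a'=26): chars_in_quartet=2 acc=0x11A bytes_emitted=3
After char 6 ('c'=28): chars_in_quartet=3 acc=0x469C bytes_emitted=3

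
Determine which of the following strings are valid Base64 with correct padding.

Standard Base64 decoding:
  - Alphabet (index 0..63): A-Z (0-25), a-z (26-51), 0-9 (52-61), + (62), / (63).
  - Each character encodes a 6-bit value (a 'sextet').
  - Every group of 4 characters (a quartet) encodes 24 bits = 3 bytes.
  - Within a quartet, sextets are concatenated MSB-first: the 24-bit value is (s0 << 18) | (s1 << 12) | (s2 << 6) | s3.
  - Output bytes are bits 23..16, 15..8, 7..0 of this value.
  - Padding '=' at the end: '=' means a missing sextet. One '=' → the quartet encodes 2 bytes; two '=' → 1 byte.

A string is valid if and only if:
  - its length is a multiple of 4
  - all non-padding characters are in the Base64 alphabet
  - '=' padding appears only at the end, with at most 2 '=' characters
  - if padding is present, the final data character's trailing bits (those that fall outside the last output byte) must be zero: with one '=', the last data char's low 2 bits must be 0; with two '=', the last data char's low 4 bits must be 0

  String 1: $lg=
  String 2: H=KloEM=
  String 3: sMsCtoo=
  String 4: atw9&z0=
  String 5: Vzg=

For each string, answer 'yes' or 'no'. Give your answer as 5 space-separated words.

String 1: '$lg=' → invalid (bad char(s): ['$'])
String 2: 'H=KloEM=' → invalid (bad char(s): ['=']; '=' in middle)
String 3: 'sMsCtoo=' → valid
String 4: 'atw9&z0=' → invalid (bad char(s): ['&'])
String 5: 'Vzg=' → valid

Answer: no no yes no yes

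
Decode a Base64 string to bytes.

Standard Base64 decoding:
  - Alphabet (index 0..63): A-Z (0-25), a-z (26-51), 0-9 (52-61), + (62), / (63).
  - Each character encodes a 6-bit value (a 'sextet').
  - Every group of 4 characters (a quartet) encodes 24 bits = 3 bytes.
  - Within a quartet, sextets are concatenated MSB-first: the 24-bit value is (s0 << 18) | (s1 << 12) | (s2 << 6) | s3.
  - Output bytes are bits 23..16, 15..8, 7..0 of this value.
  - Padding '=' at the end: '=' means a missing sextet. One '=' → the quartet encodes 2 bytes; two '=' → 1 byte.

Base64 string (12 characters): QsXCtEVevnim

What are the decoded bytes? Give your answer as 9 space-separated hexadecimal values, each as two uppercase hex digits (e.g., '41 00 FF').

Answer: 42 C5 C2 B4 45 5E BE 78 A6

Derivation:
After char 0 ('Q'=16): chars_in_quartet=1 acc=0x10 bytes_emitted=0
After char 1 ('s'=44): chars_in_quartet=2 acc=0x42C bytes_emitted=0
After char 2 ('X'=23): chars_in_quartet=3 acc=0x10B17 bytes_emitted=0
After char 3 ('C'=2): chars_in_quartet=4 acc=0x42C5C2 -> emit 42 C5 C2, reset; bytes_emitted=3
After char 4 ('t'=45): chars_in_quartet=1 acc=0x2D bytes_emitted=3
After char 5 ('E'=4): chars_in_quartet=2 acc=0xB44 bytes_emitted=3
After char 6 ('V'=21): chars_in_quartet=3 acc=0x2D115 bytes_emitted=3
After char 7 ('e'=30): chars_in_quartet=4 acc=0xB4455E -> emit B4 45 5E, reset; bytes_emitted=6
After char 8 ('v'=47): chars_in_quartet=1 acc=0x2F bytes_emitted=6
After char 9 ('n'=39): chars_in_quartet=2 acc=0xBE7 bytes_emitted=6
After char 10 ('i'=34): chars_in_quartet=3 acc=0x2F9E2 bytes_emitted=6
After char 11 ('m'=38): chars_in_quartet=4 acc=0xBE78A6 -> emit BE 78 A6, reset; bytes_emitted=9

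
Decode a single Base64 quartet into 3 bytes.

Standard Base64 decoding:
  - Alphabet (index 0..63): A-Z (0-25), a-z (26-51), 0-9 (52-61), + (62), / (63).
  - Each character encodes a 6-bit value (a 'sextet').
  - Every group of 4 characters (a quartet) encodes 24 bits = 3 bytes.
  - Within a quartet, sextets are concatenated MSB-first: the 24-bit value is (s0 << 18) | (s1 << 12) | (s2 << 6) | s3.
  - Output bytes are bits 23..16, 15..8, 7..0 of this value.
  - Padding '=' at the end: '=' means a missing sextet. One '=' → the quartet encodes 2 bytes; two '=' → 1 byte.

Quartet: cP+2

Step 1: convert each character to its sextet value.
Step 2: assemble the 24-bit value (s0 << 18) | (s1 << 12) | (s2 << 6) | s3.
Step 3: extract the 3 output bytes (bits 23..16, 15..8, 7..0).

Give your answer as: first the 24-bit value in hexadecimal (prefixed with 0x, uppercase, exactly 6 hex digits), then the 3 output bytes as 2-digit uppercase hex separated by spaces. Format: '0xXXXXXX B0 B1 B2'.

Answer: 0x70FFB6 70 FF B6

Derivation:
Sextets: c=28, P=15, +=62, 2=54
24-bit: (28<<18) | (15<<12) | (62<<6) | 54
      = 0x700000 | 0x00F000 | 0x000F80 | 0x000036
      = 0x70FFB6
Bytes: (v>>16)&0xFF=70, (v>>8)&0xFF=FF, v&0xFF=B6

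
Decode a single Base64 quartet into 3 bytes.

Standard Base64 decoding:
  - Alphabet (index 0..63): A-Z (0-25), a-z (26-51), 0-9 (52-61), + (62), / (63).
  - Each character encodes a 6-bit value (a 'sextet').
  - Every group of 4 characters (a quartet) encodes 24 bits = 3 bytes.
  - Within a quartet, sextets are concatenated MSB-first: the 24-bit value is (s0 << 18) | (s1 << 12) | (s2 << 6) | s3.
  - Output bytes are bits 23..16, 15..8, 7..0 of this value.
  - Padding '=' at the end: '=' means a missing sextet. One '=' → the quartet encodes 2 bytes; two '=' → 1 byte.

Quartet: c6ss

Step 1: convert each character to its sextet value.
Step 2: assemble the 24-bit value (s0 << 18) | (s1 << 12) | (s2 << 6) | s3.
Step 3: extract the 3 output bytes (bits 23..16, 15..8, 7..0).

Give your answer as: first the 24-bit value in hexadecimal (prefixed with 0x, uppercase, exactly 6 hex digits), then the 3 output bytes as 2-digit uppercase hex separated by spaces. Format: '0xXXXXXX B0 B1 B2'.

Sextets: c=28, 6=58, s=44, s=44
24-bit: (28<<18) | (58<<12) | (44<<6) | 44
      = 0x700000 | 0x03A000 | 0x000B00 | 0x00002C
      = 0x73AB2C
Bytes: (v>>16)&0xFF=73, (v>>8)&0xFF=AB, v&0xFF=2C

Answer: 0x73AB2C 73 AB 2C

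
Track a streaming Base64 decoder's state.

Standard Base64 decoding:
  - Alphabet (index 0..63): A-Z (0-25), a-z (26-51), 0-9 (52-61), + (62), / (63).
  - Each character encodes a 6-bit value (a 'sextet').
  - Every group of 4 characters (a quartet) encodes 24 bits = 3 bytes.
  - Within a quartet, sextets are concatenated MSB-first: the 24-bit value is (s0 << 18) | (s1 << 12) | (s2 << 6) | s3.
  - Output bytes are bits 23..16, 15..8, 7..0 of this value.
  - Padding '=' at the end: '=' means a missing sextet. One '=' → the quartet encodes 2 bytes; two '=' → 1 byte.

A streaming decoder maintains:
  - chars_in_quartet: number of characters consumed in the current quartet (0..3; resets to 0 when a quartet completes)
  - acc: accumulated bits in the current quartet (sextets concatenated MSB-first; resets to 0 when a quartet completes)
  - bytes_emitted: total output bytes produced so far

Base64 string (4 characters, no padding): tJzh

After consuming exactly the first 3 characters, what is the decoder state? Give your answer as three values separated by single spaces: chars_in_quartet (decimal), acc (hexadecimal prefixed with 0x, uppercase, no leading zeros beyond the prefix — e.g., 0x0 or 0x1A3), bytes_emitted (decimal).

After char 0 ('t'=45): chars_in_quartet=1 acc=0x2D bytes_emitted=0
After char 1 ('J'=9): chars_in_quartet=2 acc=0xB49 bytes_emitted=0
After char 2 ('z'=51): chars_in_quartet=3 acc=0x2D273 bytes_emitted=0

Answer: 3 0x2D273 0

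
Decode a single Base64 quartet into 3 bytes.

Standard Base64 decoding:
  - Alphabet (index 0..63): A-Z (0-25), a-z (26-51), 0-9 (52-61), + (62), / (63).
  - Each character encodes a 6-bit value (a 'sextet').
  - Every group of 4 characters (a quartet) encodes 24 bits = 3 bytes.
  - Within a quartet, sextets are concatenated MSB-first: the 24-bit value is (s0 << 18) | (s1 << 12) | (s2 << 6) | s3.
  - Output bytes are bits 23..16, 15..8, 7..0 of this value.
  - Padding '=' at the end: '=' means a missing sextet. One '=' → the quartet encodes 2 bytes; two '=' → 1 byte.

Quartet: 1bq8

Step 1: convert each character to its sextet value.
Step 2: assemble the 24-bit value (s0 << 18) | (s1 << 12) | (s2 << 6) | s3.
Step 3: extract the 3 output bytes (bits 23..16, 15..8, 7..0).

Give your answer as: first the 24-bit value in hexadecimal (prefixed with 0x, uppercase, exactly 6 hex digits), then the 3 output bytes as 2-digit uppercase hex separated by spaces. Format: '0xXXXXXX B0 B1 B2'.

Answer: 0xD5BABC D5 BA BC

Derivation:
Sextets: 1=53, b=27, q=42, 8=60
24-bit: (53<<18) | (27<<12) | (42<<6) | 60
      = 0xD40000 | 0x01B000 | 0x000A80 | 0x00003C
      = 0xD5BABC
Bytes: (v>>16)&0xFF=D5, (v>>8)&0xFF=BA, v&0xFF=BC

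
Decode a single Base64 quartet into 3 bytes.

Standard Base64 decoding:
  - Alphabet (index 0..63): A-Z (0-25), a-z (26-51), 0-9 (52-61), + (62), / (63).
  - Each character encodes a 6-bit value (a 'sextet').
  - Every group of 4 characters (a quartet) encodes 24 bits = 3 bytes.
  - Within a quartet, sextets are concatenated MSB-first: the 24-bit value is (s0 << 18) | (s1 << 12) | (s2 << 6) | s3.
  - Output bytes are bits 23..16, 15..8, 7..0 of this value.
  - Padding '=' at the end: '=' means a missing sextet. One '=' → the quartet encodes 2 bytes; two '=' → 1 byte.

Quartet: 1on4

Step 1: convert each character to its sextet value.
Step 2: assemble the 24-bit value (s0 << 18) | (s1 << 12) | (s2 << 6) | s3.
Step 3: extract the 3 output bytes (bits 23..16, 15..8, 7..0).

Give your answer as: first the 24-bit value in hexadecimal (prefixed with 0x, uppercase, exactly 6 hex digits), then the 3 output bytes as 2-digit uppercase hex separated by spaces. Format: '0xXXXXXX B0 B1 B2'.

Sextets: 1=53, o=40, n=39, 4=56
24-bit: (53<<18) | (40<<12) | (39<<6) | 56
      = 0xD40000 | 0x028000 | 0x0009C0 | 0x000038
      = 0xD689F8
Bytes: (v>>16)&0xFF=D6, (v>>8)&0xFF=89, v&0xFF=F8

Answer: 0xD689F8 D6 89 F8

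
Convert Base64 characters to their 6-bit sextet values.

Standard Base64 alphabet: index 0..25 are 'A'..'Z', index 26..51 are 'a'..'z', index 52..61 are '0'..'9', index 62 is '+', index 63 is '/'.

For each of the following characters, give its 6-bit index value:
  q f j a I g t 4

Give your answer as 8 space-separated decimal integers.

Answer: 42 31 35 26 8 32 45 56

Derivation:
'q': a..z range, 26 + ord('q') − ord('a') = 42
'f': a..z range, 26 + ord('f') − ord('a') = 31
'j': a..z range, 26 + ord('j') − ord('a') = 35
'a': a..z range, 26 + ord('a') − ord('a') = 26
'I': A..Z range, ord('I') − ord('A') = 8
'g': a..z range, 26 + ord('g') − ord('a') = 32
't': a..z range, 26 + ord('t') − ord('a') = 45
'4': 0..9 range, 52 + ord('4') − ord('0') = 56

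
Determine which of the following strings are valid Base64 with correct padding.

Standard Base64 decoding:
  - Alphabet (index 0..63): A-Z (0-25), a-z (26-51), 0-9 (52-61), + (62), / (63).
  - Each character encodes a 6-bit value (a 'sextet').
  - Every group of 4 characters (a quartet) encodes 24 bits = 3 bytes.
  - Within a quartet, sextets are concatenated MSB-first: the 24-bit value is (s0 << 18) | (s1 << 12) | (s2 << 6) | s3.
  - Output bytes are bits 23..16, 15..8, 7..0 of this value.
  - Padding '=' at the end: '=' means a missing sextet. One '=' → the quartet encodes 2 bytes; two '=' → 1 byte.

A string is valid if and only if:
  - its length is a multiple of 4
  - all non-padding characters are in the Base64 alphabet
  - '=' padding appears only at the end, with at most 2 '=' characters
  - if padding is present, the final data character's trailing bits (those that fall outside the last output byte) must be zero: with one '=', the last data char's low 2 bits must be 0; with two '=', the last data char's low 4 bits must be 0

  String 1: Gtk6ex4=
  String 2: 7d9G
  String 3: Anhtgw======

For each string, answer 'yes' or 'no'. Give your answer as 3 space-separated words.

String 1: 'Gtk6ex4=' → valid
String 2: '7d9G' → valid
String 3: 'Anhtgw======' → invalid (6 pad chars (max 2))

Answer: yes yes no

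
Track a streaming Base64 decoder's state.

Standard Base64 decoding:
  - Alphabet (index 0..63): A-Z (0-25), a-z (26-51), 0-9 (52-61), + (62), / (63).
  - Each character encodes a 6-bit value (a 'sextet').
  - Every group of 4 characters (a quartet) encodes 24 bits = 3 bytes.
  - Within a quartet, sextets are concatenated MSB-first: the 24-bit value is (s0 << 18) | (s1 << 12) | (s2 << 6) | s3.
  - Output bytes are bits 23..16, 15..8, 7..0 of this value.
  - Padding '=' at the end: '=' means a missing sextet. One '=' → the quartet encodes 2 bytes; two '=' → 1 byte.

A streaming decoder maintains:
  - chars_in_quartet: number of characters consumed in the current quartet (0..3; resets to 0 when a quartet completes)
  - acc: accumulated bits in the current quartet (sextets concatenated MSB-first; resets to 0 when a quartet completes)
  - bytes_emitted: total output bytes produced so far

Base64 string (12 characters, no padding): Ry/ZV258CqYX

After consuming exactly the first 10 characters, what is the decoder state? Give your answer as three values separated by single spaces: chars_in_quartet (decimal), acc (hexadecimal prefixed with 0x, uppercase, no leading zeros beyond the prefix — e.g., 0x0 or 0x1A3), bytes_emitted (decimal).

After char 0 ('R'=17): chars_in_quartet=1 acc=0x11 bytes_emitted=0
After char 1 ('y'=50): chars_in_quartet=2 acc=0x472 bytes_emitted=0
After char 2 ('/'=63): chars_in_quartet=3 acc=0x11CBF bytes_emitted=0
After char 3 ('Z'=25): chars_in_quartet=4 acc=0x472FD9 -> emit 47 2F D9, reset; bytes_emitted=3
After char 4 ('V'=21): chars_in_quartet=1 acc=0x15 bytes_emitted=3
After char 5 ('2'=54): chars_in_quartet=2 acc=0x576 bytes_emitted=3
After char 6 ('5'=57): chars_in_quartet=3 acc=0x15DB9 bytes_emitted=3
After char 7 ('8'=60): chars_in_quartet=4 acc=0x576E7C -> emit 57 6E 7C, reset; bytes_emitted=6
After char 8 ('C'=2): chars_in_quartet=1 acc=0x2 bytes_emitted=6
After char 9 ('q'=42): chars_in_quartet=2 acc=0xAA bytes_emitted=6

Answer: 2 0xAA 6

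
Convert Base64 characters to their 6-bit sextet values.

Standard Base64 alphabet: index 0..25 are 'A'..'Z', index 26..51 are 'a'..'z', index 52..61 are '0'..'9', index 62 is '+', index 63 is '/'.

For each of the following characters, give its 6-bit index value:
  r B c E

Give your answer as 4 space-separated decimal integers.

Answer: 43 1 28 4

Derivation:
'r': a..z range, 26 + ord('r') − ord('a') = 43
'B': A..Z range, ord('B') − ord('A') = 1
'c': a..z range, 26 + ord('c') − ord('a') = 28
'E': A..Z range, ord('E') − ord('A') = 4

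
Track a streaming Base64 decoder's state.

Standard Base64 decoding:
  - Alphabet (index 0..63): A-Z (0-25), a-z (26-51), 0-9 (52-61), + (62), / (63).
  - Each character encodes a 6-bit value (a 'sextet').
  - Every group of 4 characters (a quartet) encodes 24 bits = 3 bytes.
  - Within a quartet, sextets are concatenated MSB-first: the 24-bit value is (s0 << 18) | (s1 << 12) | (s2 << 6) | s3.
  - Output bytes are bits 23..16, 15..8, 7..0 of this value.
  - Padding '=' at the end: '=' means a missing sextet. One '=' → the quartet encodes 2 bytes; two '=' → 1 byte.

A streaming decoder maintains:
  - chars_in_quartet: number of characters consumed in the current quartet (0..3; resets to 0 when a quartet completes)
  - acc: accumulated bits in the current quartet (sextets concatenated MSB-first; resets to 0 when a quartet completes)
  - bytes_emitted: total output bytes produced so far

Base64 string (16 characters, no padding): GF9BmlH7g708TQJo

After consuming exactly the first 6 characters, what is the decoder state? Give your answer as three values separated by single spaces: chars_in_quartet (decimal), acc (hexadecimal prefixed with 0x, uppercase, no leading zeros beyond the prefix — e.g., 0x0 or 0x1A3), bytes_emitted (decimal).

Answer: 2 0x9A5 3

Derivation:
After char 0 ('G'=6): chars_in_quartet=1 acc=0x6 bytes_emitted=0
After char 1 ('F'=5): chars_in_quartet=2 acc=0x185 bytes_emitted=0
After char 2 ('9'=61): chars_in_quartet=3 acc=0x617D bytes_emitted=0
After char 3 ('B'=1): chars_in_quartet=4 acc=0x185F41 -> emit 18 5F 41, reset; bytes_emitted=3
After char 4 ('m'=38): chars_in_quartet=1 acc=0x26 bytes_emitted=3
After char 5 ('l'=37): chars_in_quartet=2 acc=0x9A5 bytes_emitted=3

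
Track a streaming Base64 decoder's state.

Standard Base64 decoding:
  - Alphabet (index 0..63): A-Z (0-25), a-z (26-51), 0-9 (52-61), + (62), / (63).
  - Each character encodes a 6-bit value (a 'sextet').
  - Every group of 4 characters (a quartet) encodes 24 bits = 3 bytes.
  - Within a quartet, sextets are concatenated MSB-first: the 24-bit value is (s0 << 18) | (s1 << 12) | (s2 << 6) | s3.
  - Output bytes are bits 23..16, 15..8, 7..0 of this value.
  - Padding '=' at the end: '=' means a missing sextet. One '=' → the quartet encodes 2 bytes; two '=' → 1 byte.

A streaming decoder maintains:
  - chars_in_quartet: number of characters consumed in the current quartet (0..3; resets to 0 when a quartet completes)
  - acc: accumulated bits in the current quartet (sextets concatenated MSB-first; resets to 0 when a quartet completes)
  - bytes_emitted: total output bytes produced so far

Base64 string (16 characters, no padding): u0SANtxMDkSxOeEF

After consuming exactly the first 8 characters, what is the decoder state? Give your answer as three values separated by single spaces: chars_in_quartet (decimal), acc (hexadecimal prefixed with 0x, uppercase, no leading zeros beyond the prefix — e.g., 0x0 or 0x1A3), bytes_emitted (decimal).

Answer: 0 0x0 6

Derivation:
After char 0 ('u'=46): chars_in_quartet=1 acc=0x2E bytes_emitted=0
After char 1 ('0'=52): chars_in_quartet=2 acc=0xBB4 bytes_emitted=0
After char 2 ('S'=18): chars_in_quartet=3 acc=0x2ED12 bytes_emitted=0
After char 3 ('A'=0): chars_in_quartet=4 acc=0xBB4480 -> emit BB 44 80, reset; bytes_emitted=3
After char 4 ('N'=13): chars_in_quartet=1 acc=0xD bytes_emitted=3
After char 5 ('t'=45): chars_in_quartet=2 acc=0x36D bytes_emitted=3
After char 6 ('x'=49): chars_in_quartet=3 acc=0xDB71 bytes_emitted=3
After char 7 ('M'=12): chars_in_quartet=4 acc=0x36DC4C -> emit 36 DC 4C, reset; bytes_emitted=6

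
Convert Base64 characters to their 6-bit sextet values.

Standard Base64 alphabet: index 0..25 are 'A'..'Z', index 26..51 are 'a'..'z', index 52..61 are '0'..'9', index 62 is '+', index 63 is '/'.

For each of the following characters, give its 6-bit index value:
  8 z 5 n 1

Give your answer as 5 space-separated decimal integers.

'8': 0..9 range, 52 + ord('8') − ord('0') = 60
'z': a..z range, 26 + ord('z') − ord('a') = 51
'5': 0..9 range, 52 + ord('5') − ord('0') = 57
'n': a..z range, 26 + ord('n') − ord('a') = 39
'1': 0..9 range, 52 + ord('1') − ord('0') = 53

Answer: 60 51 57 39 53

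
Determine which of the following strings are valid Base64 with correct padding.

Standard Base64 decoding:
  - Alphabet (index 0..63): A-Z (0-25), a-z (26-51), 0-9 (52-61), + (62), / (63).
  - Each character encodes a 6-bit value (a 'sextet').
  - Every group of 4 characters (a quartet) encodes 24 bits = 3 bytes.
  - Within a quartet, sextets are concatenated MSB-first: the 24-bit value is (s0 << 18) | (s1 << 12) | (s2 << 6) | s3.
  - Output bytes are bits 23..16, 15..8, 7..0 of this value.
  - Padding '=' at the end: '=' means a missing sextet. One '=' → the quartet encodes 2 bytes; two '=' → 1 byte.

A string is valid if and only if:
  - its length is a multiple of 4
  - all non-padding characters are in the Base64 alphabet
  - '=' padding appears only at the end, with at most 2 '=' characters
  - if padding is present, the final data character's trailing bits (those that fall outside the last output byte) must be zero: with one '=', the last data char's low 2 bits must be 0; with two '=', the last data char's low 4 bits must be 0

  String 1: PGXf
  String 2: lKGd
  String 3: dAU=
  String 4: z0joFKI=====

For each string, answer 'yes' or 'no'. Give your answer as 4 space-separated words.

Answer: yes yes yes no

Derivation:
String 1: 'PGXf' → valid
String 2: 'lKGd' → valid
String 3: 'dAU=' → valid
String 4: 'z0joFKI=====' → invalid (5 pad chars (max 2))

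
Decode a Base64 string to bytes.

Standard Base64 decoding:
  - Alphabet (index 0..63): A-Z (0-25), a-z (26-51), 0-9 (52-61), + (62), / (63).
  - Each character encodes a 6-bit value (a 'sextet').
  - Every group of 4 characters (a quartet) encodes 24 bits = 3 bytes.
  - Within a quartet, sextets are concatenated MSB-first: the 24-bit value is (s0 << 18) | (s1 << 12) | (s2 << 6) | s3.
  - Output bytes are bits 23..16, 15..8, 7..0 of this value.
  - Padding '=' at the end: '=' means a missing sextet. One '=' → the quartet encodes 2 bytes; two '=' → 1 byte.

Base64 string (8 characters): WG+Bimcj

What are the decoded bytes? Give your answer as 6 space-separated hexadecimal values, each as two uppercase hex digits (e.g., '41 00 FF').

After char 0 ('W'=22): chars_in_quartet=1 acc=0x16 bytes_emitted=0
After char 1 ('G'=6): chars_in_quartet=2 acc=0x586 bytes_emitted=0
After char 2 ('+'=62): chars_in_quartet=3 acc=0x161BE bytes_emitted=0
After char 3 ('B'=1): chars_in_quartet=4 acc=0x586F81 -> emit 58 6F 81, reset; bytes_emitted=3
After char 4 ('i'=34): chars_in_quartet=1 acc=0x22 bytes_emitted=3
After char 5 ('m'=38): chars_in_quartet=2 acc=0x8A6 bytes_emitted=3
After char 6 ('c'=28): chars_in_quartet=3 acc=0x2299C bytes_emitted=3
After char 7 ('j'=35): chars_in_quartet=4 acc=0x8A6723 -> emit 8A 67 23, reset; bytes_emitted=6

Answer: 58 6F 81 8A 67 23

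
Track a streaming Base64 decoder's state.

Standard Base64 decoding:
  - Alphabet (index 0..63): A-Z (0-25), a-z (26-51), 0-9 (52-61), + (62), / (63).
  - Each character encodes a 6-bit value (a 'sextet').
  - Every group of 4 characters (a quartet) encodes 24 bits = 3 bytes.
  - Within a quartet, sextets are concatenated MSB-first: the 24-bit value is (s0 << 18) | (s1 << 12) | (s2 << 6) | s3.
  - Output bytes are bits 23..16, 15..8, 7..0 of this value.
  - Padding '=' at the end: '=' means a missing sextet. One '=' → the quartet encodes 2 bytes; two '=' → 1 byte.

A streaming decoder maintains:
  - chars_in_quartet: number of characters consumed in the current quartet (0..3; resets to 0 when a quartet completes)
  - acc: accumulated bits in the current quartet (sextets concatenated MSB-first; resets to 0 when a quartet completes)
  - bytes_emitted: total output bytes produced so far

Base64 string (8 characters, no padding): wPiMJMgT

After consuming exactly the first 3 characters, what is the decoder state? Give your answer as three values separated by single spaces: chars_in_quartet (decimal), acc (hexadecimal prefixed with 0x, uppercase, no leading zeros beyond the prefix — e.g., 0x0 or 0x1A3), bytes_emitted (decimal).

Answer: 3 0x303E2 0

Derivation:
After char 0 ('w'=48): chars_in_quartet=1 acc=0x30 bytes_emitted=0
After char 1 ('P'=15): chars_in_quartet=2 acc=0xC0F bytes_emitted=0
After char 2 ('i'=34): chars_in_quartet=3 acc=0x303E2 bytes_emitted=0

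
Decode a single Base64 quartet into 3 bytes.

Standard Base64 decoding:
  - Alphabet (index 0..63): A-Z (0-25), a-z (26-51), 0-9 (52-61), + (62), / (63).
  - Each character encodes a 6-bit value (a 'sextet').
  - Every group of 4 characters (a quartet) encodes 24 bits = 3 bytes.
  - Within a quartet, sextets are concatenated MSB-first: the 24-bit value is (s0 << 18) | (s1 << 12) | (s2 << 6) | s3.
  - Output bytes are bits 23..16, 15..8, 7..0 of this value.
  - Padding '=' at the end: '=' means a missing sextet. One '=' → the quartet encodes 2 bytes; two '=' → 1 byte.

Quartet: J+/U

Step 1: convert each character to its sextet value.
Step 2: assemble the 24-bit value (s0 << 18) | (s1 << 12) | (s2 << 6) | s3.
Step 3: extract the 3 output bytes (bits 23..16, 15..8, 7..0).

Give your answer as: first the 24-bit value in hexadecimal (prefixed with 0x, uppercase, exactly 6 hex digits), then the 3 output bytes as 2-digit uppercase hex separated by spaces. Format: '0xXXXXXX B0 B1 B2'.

Answer: 0x27EFD4 27 EF D4

Derivation:
Sextets: J=9, +=62, /=63, U=20
24-bit: (9<<18) | (62<<12) | (63<<6) | 20
      = 0x240000 | 0x03E000 | 0x000FC0 | 0x000014
      = 0x27EFD4
Bytes: (v>>16)&0xFF=27, (v>>8)&0xFF=EF, v&0xFF=D4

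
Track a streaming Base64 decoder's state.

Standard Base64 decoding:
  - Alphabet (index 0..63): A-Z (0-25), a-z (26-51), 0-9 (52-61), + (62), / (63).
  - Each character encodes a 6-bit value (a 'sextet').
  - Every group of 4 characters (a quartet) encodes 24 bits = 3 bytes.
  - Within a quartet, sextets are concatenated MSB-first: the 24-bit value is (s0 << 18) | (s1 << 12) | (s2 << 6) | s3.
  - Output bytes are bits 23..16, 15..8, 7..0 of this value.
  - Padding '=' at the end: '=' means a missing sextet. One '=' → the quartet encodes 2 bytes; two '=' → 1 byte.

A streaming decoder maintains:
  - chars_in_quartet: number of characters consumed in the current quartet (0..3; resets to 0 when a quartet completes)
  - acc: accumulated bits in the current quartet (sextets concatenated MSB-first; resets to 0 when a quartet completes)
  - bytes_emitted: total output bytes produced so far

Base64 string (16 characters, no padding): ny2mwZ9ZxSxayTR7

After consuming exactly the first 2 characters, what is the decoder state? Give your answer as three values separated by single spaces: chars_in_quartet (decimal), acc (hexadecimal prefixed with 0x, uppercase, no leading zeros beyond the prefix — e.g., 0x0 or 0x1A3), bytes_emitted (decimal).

After char 0 ('n'=39): chars_in_quartet=1 acc=0x27 bytes_emitted=0
After char 1 ('y'=50): chars_in_quartet=2 acc=0x9F2 bytes_emitted=0

Answer: 2 0x9F2 0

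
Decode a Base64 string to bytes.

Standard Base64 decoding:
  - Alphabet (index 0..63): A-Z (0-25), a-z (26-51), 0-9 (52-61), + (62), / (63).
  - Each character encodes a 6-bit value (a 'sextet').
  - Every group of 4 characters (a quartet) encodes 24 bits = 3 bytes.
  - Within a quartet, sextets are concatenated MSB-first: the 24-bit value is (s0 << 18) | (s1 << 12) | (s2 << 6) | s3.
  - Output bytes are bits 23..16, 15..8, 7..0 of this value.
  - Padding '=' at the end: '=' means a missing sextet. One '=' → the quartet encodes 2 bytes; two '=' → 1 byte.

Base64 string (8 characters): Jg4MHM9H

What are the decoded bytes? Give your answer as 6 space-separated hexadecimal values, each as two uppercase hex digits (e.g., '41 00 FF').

Answer: 26 0E 0C 1C CF 47

Derivation:
After char 0 ('J'=9): chars_in_quartet=1 acc=0x9 bytes_emitted=0
After char 1 ('g'=32): chars_in_quartet=2 acc=0x260 bytes_emitted=0
After char 2 ('4'=56): chars_in_quartet=3 acc=0x9838 bytes_emitted=0
After char 3 ('M'=12): chars_in_quartet=4 acc=0x260E0C -> emit 26 0E 0C, reset; bytes_emitted=3
After char 4 ('H'=7): chars_in_quartet=1 acc=0x7 bytes_emitted=3
After char 5 ('M'=12): chars_in_quartet=2 acc=0x1CC bytes_emitted=3
After char 6 ('9'=61): chars_in_quartet=3 acc=0x733D bytes_emitted=3
After char 7 ('H'=7): chars_in_quartet=4 acc=0x1CCF47 -> emit 1C CF 47, reset; bytes_emitted=6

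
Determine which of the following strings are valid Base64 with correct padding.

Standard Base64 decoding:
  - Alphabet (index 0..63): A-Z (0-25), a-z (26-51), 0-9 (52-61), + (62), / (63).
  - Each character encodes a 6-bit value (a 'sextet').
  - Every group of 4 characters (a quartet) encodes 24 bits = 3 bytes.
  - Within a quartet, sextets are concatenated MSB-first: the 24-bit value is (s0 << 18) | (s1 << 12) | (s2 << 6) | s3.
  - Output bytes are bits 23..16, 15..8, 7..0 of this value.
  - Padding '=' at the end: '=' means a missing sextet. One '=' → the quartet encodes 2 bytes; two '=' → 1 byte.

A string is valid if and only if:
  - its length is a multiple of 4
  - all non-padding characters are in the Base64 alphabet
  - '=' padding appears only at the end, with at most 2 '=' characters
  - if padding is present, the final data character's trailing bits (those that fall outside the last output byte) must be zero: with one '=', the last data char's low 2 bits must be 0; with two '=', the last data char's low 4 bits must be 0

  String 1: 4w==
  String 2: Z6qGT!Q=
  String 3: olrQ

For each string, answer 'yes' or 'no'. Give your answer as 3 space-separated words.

String 1: '4w==' → valid
String 2: 'Z6qGT!Q=' → invalid (bad char(s): ['!'])
String 3: 'olrQ' → valid

Answer: yes no yes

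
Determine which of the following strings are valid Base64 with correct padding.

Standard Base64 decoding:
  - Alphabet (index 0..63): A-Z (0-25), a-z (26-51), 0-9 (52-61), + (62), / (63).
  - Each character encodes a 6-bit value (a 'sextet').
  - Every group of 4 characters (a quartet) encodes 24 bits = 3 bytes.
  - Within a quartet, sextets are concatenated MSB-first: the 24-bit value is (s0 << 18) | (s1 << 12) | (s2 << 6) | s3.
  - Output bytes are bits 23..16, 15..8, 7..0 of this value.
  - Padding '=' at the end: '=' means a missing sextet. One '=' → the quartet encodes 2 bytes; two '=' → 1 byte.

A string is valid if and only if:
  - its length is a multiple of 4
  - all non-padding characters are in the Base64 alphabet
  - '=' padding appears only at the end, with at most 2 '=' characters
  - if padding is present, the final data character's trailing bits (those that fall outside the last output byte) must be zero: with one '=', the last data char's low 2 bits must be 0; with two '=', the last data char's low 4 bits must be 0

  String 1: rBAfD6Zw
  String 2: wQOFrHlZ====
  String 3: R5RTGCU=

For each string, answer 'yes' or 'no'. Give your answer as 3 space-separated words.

Answer: yes no yes

Derivation:
String 1: 'rBAfD6Zw' → valid
String 2: 'wQOFrHlZ====' → invalid (4 pad chars (max 2))
String 3: 'R5RTGCU=' → valid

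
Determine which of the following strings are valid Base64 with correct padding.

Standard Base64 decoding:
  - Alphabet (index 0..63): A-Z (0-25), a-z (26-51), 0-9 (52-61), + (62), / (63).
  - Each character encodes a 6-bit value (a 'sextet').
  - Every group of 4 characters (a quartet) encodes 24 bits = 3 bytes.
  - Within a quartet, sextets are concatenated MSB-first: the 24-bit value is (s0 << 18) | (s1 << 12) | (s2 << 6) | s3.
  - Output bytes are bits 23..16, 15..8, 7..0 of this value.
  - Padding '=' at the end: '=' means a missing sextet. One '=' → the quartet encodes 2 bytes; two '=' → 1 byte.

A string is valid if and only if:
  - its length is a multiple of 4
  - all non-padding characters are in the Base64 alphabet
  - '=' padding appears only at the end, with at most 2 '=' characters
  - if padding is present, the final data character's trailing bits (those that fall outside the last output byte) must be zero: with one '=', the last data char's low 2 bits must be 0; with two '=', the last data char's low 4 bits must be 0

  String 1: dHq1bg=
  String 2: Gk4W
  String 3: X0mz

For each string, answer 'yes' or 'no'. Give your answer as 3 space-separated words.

String 1: 'dHq1bg=' → invalid (len=7 not mult of 4)
String 2: 'Gk4W' → valid
String 3: 'X0mz' → valid

Answer: no yes yes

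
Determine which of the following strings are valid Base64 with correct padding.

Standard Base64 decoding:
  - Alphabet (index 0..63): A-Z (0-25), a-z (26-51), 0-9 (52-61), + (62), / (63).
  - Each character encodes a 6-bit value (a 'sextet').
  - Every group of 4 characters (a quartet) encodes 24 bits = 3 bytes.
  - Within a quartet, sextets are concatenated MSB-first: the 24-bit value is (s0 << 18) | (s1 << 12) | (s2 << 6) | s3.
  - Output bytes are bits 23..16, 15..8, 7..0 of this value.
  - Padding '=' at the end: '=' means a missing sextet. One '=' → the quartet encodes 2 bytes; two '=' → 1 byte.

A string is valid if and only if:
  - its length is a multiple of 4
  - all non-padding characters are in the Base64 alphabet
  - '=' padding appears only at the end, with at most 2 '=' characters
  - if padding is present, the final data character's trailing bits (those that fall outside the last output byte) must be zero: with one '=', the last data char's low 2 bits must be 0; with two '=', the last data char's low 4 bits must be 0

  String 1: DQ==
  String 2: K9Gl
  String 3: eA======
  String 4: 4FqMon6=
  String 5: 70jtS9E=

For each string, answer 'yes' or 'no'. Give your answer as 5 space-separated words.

Answer: yes yes no no yes

Derivation:
String 1: 'DQ==' → valid
String 2: 'K9Gl' → valid
String 3: 'eA======' → invalid (6 pad chars (max 2))
String 4: '4FqMon6=' → invalid (bad trailing bits)
String 5: '70jtS9E=' → valid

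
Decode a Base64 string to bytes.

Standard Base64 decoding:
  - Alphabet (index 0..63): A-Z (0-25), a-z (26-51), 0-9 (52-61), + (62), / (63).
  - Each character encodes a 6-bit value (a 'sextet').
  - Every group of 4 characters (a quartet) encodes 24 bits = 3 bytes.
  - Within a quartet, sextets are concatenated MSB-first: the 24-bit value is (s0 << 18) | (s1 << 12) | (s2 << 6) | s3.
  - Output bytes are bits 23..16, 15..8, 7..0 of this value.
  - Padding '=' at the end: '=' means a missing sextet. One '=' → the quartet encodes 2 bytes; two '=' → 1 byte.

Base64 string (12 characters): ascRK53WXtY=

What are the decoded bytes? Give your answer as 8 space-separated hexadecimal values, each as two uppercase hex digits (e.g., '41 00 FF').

Answer: 6A C7 11 2B 9D D6 5E D6

Derivation:
After char 0 ('a'=26): chars_in_quartet=1 acc=0x1A bytes_emitted=0
After char 1 ('s'=44): chars_in_quartet=2 acc=0x6AC bytes_emitted=0
After char 2 ('c'=28): chars_in_quartet=3 acc=0x1AB1C bytes_emitted=0
After char 3 ('R'=17): chars_in_quartet=4 acc=0x6AC711 -> emit 6A C7 11, reset; bytes_emitted=3
After char 4 ('K'=10): chars_in_quartet=1 acc=0xA bytes_emitted=3
After char 5 ('5'=57): chars_in_quartet=2 acc=0x2B9 bytes_emitted=3
After char 6 ('3'=55): chars_in_quartet=3 acc=0xAE77 bytes_emitted=3
After char 7 ('W'=22): chars_in_quartet=4 acc=0x2B9DD6 -> emit 2B 9D D6, reset; bytes_emitted=6
After char 8 ('X'=23): chars_in_quartet=1 acc=0x17 bytes_emitted=6
After char 9 ('t'=45): chars_in_quartet=2 acc=0x5ED bytes_emitted=6
After char 10 ('Y'=24): chars_in_quartet=3 acc=0x17B58 bytes_emitted=6
Padding '=': partial quartet acc=0x17B58 -> emit 5E D6; bytes_emitted=8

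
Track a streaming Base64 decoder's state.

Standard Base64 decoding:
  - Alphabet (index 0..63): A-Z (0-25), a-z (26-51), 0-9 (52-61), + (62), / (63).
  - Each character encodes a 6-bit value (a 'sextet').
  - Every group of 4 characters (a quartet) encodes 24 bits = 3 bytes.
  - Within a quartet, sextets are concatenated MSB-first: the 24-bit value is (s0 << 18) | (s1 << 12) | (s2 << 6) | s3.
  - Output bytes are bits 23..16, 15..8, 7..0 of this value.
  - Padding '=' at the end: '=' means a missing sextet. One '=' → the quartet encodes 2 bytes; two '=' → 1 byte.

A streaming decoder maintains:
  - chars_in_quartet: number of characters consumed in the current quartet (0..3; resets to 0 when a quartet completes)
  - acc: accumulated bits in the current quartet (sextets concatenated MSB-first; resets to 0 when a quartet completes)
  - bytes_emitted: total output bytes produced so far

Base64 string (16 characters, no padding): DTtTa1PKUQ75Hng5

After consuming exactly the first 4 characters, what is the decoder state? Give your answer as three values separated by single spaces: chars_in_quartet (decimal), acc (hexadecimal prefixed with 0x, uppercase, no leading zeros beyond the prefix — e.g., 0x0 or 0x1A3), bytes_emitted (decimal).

Answer: 0 0x0 3

Derivation:
After char 0 ('D'=3): chars_in_quartet=1 acc=0x3 bytes_emitted=0
After char 1 ('T'=19): chars_in_quartet=2 acc=0xD3 bytes_emitted=0
After char 2 ('t'=45): chars_in_quartet=3 acc=0x34ED bytes_emitted=0
After char 3 ('T'=19): chars_in_quartet=4 acc=0xD3B53 -> emit 0D 3B 53, reset; bytes_emitted=3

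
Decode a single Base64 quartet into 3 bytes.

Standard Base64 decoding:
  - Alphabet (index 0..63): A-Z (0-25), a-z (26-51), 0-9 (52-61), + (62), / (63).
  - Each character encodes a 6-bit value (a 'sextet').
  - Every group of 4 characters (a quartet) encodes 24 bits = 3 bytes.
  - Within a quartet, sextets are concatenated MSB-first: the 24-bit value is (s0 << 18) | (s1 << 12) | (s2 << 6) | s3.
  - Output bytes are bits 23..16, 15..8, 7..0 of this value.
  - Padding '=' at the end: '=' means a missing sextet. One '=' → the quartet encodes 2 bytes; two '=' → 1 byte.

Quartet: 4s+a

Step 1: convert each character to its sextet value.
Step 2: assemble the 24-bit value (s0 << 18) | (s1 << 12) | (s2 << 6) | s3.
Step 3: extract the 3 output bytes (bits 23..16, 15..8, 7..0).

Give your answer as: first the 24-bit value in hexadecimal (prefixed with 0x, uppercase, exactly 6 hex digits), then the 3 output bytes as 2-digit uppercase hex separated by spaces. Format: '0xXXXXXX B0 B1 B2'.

Sextets: 4=56, s=44, +=62, a=26
24-bit: (56<<18) | (44<<12) | (62<<6) | 26
      = 0xE00000 | 0x02C000 | 0x000F80 | 0x00001A
      = 0xE2CF9A
Bytes: (v>>16)&0xFF=E2, (v>>8)&0xFF=CF, v&0xFF=9A

Answer: 0xE2CF9A E2 CF 9A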